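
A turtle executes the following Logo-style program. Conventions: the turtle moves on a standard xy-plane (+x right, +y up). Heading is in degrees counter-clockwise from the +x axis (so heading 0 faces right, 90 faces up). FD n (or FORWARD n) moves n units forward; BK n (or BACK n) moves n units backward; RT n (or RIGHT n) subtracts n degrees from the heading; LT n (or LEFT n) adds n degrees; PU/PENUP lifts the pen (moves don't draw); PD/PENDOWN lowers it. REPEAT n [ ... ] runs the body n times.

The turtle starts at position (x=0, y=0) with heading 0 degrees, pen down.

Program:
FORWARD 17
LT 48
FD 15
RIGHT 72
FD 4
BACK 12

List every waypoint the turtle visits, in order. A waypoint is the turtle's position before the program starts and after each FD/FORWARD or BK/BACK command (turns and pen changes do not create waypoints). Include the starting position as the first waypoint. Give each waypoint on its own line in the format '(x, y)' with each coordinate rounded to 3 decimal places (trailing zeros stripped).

Executing turtle program step by step:
Start: pos=(0,0), heading=0, pen down
FD 17: (0,0) -> (17,0) [heading=0, draw]
LT 48: heading 0 -> 48
FD 15: (17,0) -> (27.037,11.147) [heading=48, draw]
RT 72: heading 48 -> 336
FD 4: (27.037,11.147) -> (30.691,9.52) [heading=336, draw]
BK 12: (30.691,9.52) -> (19.729,14.401) [heading=336, draw]
Final: pos=(19.729,14.401), heading=336, 4 segment(s) drawn
Waypoints (5 total):
(0, 0)
(17, 0)
(27.037, 11.147)
(30.691, 9.52)
(19.729, 14.401)

Answer: (0, 0)
(17, 0)
(27.037, 11.147)
(30.691, 9.52)
(19.729, 14.401)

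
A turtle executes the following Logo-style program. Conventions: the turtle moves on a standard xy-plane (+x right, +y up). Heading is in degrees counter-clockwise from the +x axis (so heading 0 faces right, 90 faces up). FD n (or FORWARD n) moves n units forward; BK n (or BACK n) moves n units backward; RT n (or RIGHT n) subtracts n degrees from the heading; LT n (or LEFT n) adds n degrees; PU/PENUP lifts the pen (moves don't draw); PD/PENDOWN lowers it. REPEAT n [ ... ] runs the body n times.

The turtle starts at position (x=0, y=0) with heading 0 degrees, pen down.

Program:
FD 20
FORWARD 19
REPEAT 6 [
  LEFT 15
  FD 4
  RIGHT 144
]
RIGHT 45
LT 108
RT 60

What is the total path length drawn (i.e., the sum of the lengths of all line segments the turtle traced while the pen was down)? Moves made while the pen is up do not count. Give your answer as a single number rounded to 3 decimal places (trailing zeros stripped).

Answer: 63

Derivation:
Executing turtle program step by step:
Start: pos=(0,0), heading=0, pen down
FD 20: (0,0) -> (20,0) [heading=0, draw]
FD 19: (20,0) -> (39,0) [heading=0, draw]
REPEAT 6 [
  -- iteration 1/6 --
  LT 15: heading 0 -> 15
  FD 4: (39,0) -> (42.864,1.035) [heading=15, draw]
  RT 144: heading 15 -> 231
  -- iteration 2/6 --
  LT 15: heading 231 -> 246
  FD 4: (42.864,1.035) -> (41.237,-2.619) [heading=246, draw]
  RT 144: heading 246 -> 102
  -- iteration 3/6 --
  LT 15: heading 102 -> 117
  FD 4: (41.237,-2.619) -> (39.421,0.945) [heading=117, draw]
  RT 144: heading 117 -> 333
  -- iteration 4/6 --
  LT 15: heading 333 -> 348
  FD 4: (39.421,0.945) -> (43.333,0.113) [heading=348, draw]
  RT 144: heading 348 -> 204
  -- iteration 5/6 --
  LT 15: heading 204 -> 219
  FD 4: (43.333,0.113) -> (40.225,-2.404) [heading=219, draw]
  RT 144: heading 219 -> 75
  -- iteration 6/6 --
  LT 15: heading 75 -> 90
  FD 4: (40.225,-2.404) -> (40.225,1.596) [heading=90, draw]
  RT 144: heading 90 -> 306
]
RT 45: heading 306 -> 261
LT 108: heading 261 -> 9
RT 60: heading 9 -> 309
Final: pos=(40.225,1.596), heading=309, 8 segment(s) drawn

Segment lengths:
  seg 1: (0,0) -> (20,0), length = 20
  seg 2: (20,0) -> (39,0), length = 19
  seg 3: (39,0) -> (42.864,1.035), length = 4
  seg 4: (42.864,1.035) -> (41.237,-2.619), length = 4
  seg 5: (41.237,-2.619) -> (39.421,0.945), length = 4
  seg 6: (39.421,0.945) -> (43.333,0.113), length = 4
  seg 7: (43.333,0.113) -> (40.225,-2.404), length = 4
  seg 8: (40.225,-2.404) -> (40.225,1.596), length = 4
Total = 63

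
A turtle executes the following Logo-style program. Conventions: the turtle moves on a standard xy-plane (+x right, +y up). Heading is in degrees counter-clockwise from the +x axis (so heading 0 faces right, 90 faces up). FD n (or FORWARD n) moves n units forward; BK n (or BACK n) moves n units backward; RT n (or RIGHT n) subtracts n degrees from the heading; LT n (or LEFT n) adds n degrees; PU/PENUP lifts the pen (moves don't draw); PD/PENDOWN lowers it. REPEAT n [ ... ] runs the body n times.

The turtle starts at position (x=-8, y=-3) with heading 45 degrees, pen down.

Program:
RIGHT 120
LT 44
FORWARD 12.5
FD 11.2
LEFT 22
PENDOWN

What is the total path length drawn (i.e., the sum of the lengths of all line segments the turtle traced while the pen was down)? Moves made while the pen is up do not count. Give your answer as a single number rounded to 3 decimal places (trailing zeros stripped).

Answer: 23.7

Derivation:
Executing turtle program step by step:
Start: pos=(-8,-3), heading=45, pen down
RT 120: heading 45 -> 285
LT 44: heading 285 -> 329
FD 12.5: (-8,-3) -> (2.715,-9.438) [heading=329, draw]
FD 11.2: (2.715,-9.438) -> (12.315,-15.206) [heading=329, draw]
LT 22: heading 329 -> 351
PD: pen down
Final: pos=(12.315,-15.206), heading=351, 2 segment(s) drawn

Segment lengths:
  seg 1: (-8,-3) -> (2.715,-9.438), length = 12.5
  seg 2: (2.715,-9.438) -> (12.315,-15.206), length = 11.2
Total = 23.7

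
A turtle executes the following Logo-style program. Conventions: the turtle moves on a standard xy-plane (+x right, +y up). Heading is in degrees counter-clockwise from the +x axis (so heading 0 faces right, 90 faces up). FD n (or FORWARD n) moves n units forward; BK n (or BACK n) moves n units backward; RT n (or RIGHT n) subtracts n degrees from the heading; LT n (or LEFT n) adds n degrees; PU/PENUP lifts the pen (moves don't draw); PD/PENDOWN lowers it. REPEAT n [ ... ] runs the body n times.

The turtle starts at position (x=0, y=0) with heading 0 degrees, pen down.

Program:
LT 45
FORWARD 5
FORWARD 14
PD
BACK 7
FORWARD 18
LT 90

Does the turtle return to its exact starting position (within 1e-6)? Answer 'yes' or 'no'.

Answer: no

Derivation:
Executing turtle program step by step:
Start: pos=(0,0), heading=0, pen down
LT 45: heading 0 -> 45
FD 5: (0,0) -> (3.536,3.536) [heading=45, draw]
FD 14: (3.536,3.536) -> (13.435,13.435) [heading=45, draw]
PD: pen down
BK 7: (13.435,13.435) -> (8.485,8.485) [heading=45, draw]
FD 18: (8.485,8.485) -> (21.213,21.213) [heading=45, draw]
LT 90: heading 45 -> 135
Final: pos=(21.213,21.213), heading=135, 4 segment(s) drawn

Start position: (0, 0)
Final position: (21.213, 21.213)
Distance = 30; >= 1e-6 -> NOT closed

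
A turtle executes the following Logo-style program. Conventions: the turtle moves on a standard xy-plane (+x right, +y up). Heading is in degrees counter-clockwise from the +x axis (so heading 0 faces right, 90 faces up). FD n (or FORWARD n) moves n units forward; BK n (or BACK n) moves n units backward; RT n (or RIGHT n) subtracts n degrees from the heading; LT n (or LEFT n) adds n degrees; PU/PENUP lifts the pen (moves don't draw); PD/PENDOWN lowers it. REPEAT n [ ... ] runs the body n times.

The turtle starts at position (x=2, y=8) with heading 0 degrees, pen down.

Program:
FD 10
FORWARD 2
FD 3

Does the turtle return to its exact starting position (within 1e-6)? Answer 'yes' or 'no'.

Answer: no

Derivation:
Executing turtle program step by step:
Start: pos=(2,8), heading=0, pen down
FD 10: (2,8) -> (12,8) [heading=0, draw]
FD 2: (12,8) -> (14,8) [heading=0, draw]
FD 3: (14,8) -> (17,8) [heading=0, draw]
Final: pos=(17,8), heading=0, 3 segment(s) drawn

Start position: (2, 8)
Final position: (17, 8)
Distance = 15; >= 1e-6 -> NOT closed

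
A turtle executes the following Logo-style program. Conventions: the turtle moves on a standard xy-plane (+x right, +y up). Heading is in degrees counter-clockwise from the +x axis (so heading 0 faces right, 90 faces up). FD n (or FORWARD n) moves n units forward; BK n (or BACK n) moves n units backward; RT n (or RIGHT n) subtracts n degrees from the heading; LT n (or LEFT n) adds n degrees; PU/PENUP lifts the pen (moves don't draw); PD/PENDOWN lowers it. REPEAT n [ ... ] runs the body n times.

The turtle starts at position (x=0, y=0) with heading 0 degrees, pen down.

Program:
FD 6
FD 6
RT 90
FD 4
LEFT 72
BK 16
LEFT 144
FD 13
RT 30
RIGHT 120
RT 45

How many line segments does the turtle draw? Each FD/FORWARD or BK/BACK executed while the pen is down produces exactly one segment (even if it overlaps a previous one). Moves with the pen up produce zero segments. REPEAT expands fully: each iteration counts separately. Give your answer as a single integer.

Executing turtle program step by step:
Start: pos=(0,0), heading=0, pen down
FD 6: (0,0) -> (6,0) [heading=0, draw]
FD 6: (6,0) -> (12,0) [heading=0, draw]
RT 90: heading 0 -> 270
FD 4: (12,0) -> (12,-4) [heading=270, draw]
LT 72: heading 270 -> 342
BK 16: (12,-4) -> (-3.217,0.944) [heading=342, draw]
LT 144: heading 342 -> 126
FD 13: (-3.217,0.944) -> (-10.858,11.461) [heading=126, draw]
RT 30: heading 126 -> 96
RT 120: heading 96 -> 336
RT 45: heading 336 -> 291
Final: pos=(-10.858,11.461), heading=291, 5 segment(s) drawn
Segments drawn: 5

Answer: 5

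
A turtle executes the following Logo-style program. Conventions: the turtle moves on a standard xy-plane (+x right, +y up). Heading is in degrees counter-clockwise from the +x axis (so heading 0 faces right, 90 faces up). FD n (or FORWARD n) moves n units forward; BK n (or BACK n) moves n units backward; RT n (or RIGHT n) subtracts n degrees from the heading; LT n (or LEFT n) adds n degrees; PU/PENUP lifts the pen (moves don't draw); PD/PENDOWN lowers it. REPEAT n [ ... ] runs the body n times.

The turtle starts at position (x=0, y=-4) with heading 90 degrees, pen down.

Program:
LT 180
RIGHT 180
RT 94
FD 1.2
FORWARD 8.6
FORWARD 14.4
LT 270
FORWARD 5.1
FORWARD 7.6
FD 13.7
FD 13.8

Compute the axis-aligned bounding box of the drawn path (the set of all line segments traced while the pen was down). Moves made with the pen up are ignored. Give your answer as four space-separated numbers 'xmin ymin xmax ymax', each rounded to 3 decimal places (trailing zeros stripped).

Executing turtle program step by step:
Start: pos=(0,-4), heading=90, pen down
LT 180: heading 90 -> 270
RT 180: heading 270 -> 90
RT 94: heading 90 -> 356
FD 1.2: (0,-4) -> (1.197,-4.084) [heading=356, draw]
FD 8.6: (1.197,-4.084) -> (9.776,-4.684) [heading=356, draw]
FD 14.4: (9.776,-4.684) -> (24.141,-5.688) [heading=356, draw]
LT 270: heading 356 -> 266
FD 5.1: (24.141,-5.688) -> (23.785,-10.776) [heading=266, draw]
FD 7.6: (23.785,-10.776) -> (23.255,-18.357) [heading=266, draw]
FD 13.7: (23.255,-18.357) -> (22.299,-32.024) [heading=266, draw]
FD 13.8: (22.299,-32.024) -> (21.337,-45.79) [heading=266, draw]
Final: pos=(21.337,-45.79), heading=266, 7 segment(s) drawn

Segment endpoints: x in {0, 1.197, 9.776, 21.337, 22.299, 23.255, 23.785, 24.141}, y in {-45.79, -32.024, -18.357, -10.776, -5.688, -4.684, -4.084, -4}
xmin=0, ymin=-45.79, xmax=24.141, ymax=-4

Answer: 0 -45.79 24.141 -4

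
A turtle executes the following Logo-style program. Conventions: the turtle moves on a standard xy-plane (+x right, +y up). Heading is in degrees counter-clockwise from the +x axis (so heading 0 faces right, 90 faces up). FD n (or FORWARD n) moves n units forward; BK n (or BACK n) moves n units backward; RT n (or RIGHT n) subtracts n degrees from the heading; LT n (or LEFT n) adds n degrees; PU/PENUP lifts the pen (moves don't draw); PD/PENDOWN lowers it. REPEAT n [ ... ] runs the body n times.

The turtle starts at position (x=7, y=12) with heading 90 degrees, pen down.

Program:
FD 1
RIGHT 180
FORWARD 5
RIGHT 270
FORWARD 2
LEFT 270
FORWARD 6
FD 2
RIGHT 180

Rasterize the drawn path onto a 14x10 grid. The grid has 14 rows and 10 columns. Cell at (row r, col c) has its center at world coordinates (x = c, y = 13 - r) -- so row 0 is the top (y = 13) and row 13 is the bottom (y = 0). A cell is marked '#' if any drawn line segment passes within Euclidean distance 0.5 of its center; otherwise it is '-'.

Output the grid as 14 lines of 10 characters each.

Segment 0: (7,12) -> (7,13)
Segment 1: (7,13) -> (7,8)
Segment 2: (7,8) -> (9,8)
Segment 3: (9,8) -> (9,2)
Segment 4: (9,2) -> (9,0)

Answer: -------#--
-------#--
-------#--
-------#--
-------#--
-------###
---------#
---------#
---------#
---------#
---------#
---------#
---------#
---------#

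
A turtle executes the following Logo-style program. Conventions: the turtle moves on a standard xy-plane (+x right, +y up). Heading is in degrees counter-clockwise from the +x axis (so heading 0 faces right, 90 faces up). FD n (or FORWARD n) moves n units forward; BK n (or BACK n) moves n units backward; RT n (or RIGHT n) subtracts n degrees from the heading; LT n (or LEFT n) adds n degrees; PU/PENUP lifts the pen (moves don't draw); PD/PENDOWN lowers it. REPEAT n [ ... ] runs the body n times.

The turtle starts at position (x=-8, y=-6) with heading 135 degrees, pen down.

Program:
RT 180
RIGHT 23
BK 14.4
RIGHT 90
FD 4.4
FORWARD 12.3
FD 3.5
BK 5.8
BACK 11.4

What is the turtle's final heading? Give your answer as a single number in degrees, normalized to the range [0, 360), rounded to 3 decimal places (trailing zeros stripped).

Executing turtle program step by step:
Start: pos=(-8,-6), heading=135, pen down
RT 180: heading 135 -> 315
RT 23: heading 315 -> 292
BK 14.4: (-8,-6) -> (-13.394,7.351) [heading=292, draw]
RT 90: heading 292 -> 202
FD 4.4: (-13.394,7.351) -> (-17.474,5.703) [heading=202, draw]
FD 12.3: (-17.474,5.703) -> (-28.878,1.096) [heading=202, draw]
FD 3.5: (-28.878,1.096) -> (-32.123,-0.216) [heading=202, draw]
BK 5.8: (-32.123,-0.216) -> (-26.746,1.957) [heading=202, draw]
BK 11.4: (-26.746,1.957) -> (-16.176,6.228) [heading=202, draw]
Final: pos=(-16.176,6.228), heading=202, 6 segment(s) drawn

Answer: 202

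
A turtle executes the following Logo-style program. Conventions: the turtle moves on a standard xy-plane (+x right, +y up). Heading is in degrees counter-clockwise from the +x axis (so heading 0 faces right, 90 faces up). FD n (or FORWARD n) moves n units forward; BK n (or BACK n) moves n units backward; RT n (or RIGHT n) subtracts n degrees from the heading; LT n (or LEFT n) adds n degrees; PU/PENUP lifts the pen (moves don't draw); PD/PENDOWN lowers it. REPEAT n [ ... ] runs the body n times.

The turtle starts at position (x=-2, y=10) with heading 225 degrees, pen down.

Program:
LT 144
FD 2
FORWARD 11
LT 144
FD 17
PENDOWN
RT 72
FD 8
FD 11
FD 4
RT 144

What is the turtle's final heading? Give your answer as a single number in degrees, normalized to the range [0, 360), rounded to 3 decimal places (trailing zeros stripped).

Answer: 297

Derivation:
Executing turtle program step by step:
Start: pos=(-2,10), heading=225, pen down
LT 144: heading 225 -> 9
FD 2: (-2,10) -> (-0.025,10.313) [heading=9, draw]
FD 11: (-0.025,10.313) -> (10.84,12.034) [heading=9, draw]
LT 144: heading 9 -> 153
FD 17: (10.84,12.034) -> (-4.307,19.751) [heading=153, draw]
PD: pen down
RT 72: heading 153 -> 81
FD 8: (-4.307,19.751) -> (-3.056,27.653) [heading=81, draw]
FD 11: (-3.056,27.653) -> (-1.335,38.518) [heading=81, draw]
FD 4: (-1.335,38.518) -> (-0.709,42.468) [heading=81, draw]
RT 144: heading 81 -> 297
Final: pos=(-0.709,42.468), heading=297, 6 segment(s) drawn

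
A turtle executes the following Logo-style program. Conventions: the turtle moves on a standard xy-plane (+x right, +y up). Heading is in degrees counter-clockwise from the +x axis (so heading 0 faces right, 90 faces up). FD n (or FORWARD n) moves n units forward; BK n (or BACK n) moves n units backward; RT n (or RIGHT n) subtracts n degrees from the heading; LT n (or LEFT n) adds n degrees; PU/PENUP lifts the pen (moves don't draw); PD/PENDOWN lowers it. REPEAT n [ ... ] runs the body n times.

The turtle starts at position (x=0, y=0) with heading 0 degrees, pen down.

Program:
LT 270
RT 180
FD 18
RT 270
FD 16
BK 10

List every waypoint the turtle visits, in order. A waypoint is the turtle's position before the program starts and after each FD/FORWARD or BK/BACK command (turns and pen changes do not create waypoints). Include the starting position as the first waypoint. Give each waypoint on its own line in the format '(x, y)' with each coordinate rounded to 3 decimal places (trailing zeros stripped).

Answer: (0, 0)
(0, 18)
(-16, 18)
(-6, 18)

Derivation:
Executing turtle program step by step:
Start: pos=(0,0), heading=0, pen down
LT 270: heading 0 -> 270
RT 180: heading 270 -> 90
FD 18: (0,0) -> (0,18) [heading=90, draw]
RT 270: heading 90 -> 180
FD 16: (0,18) -> (-16,18) [heading=180, draw]
BK 10: (-16,18) -> (-6,18) [heading=180, draw]
Final: pos=(-6,18), heading=180, 3 segment(s) drawn
Waypoints (4 total):
(0, 0)
(0, 18)
(-16, 18)
(-6, 18)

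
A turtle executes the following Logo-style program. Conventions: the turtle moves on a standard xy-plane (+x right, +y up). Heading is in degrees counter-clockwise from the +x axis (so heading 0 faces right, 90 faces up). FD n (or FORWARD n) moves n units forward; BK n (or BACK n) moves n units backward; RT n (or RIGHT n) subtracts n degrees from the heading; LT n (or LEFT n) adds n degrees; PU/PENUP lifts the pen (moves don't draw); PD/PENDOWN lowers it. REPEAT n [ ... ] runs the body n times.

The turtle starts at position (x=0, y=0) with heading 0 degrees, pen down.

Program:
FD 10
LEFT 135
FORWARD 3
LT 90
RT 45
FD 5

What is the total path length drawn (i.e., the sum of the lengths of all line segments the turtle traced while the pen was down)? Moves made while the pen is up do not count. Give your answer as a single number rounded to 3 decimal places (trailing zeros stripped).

Executing turtle program step by step:
Start: pos=(0,0), heading=0, pen down
FD 10: (0,0) -> (10,0) [heading=0, draw]
LT 135: heading 0 -> 135
FD 3: (10,0) -> (7.879,2.121) [heading=135, draw]
LT 90: heading 135 -> 225
RT 45: heading 225 -> 180
FD 5: (7.879,2.121) -> (2.879,2.121) [heading=180, draw]
Final: pos=(2.879,2.121), heading=180, 3 segment(s) drawn

Segment lengths:
  seg 1: (0,0) -> (10,0), length = 10
  seg 2: (10,0) -> (7.879,2.121), length = 3
  seg 3: (7.879,2.121) -> (2.879,2.121), length = 5
Total = 18

Answer: 18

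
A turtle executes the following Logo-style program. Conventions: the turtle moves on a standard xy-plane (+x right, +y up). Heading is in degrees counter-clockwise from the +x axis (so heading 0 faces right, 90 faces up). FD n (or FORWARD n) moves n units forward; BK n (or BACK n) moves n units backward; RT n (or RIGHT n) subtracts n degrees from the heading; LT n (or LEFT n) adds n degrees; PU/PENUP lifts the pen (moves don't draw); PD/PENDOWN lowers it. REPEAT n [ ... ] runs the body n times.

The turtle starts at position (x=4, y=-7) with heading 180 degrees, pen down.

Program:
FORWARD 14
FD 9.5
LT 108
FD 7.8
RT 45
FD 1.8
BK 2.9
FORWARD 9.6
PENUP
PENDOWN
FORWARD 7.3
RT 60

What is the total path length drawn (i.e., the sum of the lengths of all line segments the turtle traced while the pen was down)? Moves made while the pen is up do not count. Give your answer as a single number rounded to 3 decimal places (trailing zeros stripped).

Executing turtle program step by step:
Start: pos=(4,-7), heading=180, pen down
FD 14: (4,-7) -> (-10,-7) [heading=180, draw]
FD 9.5: (-10,-7) -> (-19.5,-7) [heading=180, draw]
LT 108: heading 180 -> 288
FD 7.8: (-19.5,-7) -> (-17.09,-14.418) [heading=288, draw]
RT 45: heading 288 -> 243
FD 1.8: (-17.09,-14.418) -> (-17.907,-16.022) [heading=243, draw]
BK 2.9: (-17.907,-16.022) -> (-16.59,-13.438) [heading=243, draw]
FD 9.6: (-16.59,-13.438) -> (-20.949,-21.992) [heading=243, draw]
PU: pen up
PD: pen down
FD 7.3: (-20.949,-21.992) -> (-24.263,-28.496) [heading=243, draw]
RT 60: heading 243 -> 183
Final: pos=(-24.263,-28.496), heading=183, 7 segment(s) drawn

Segment lengths:
  seg 1: (4,-7) -> (-10,-7), length = 14
  seg 2: (-10,-7) -> (-19.5,-7), length = 9.5
  seg 3: (-19.5,-7) -> (-17.09,-14.418), length = 7.8
  seg 4: (-17.09,-14.418) -> (-17.907,-16.022), length = 1.8
  seg 5: (-17.907,-16.022) -> (-16.59,-13.438), length = 2.9
  seg 6: (-16.59,-13.438) -> (-20.949,-21.992), length = 9.6
  seg 7: (-20.949,-21.992) -> (-24.263,-28.496), length = 7.3
Total = 52.9

Answer: 52.9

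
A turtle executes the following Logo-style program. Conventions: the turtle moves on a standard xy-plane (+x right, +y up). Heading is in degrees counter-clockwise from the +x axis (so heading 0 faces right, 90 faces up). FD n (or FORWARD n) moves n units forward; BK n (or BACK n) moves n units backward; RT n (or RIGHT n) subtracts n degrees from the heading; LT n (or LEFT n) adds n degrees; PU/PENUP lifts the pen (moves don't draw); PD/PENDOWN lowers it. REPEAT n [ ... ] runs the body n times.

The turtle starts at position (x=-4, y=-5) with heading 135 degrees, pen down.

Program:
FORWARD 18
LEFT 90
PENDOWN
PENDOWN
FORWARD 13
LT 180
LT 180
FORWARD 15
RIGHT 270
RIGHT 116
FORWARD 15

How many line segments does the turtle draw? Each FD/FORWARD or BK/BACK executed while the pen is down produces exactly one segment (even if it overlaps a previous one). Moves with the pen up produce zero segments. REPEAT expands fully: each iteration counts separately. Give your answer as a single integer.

Executing turtle program step by step:
Start: pos=(-4,-5), heading=135, pen down
FD 18: (-4,-5) -> (-16.728,7.728) [heading=135, draw]
LT 90: heading 135 -> 225
PD: pen down
PD: pen down
FD 13: (-16.728,7.728) -> (-25.92,-1.464) [heading=225, draw]
LT 180: heading 225 -> 45
LT 180: heading 45 -> 225
FD 15: (-25.92,-1.464) -> (-36.527,-12.071) [heading=225, draw]
RT 270: heading 225 -> 315
RT 116: heading 315 -> 199
FD 15: (-36.527,-12.071) -> (-50.71,-16.955) [heading=199, draw]
Final: pos=(-50.71,-16.955), heading=199, 4 segment(s) drawn
Segments drawn: 4

Answer: 4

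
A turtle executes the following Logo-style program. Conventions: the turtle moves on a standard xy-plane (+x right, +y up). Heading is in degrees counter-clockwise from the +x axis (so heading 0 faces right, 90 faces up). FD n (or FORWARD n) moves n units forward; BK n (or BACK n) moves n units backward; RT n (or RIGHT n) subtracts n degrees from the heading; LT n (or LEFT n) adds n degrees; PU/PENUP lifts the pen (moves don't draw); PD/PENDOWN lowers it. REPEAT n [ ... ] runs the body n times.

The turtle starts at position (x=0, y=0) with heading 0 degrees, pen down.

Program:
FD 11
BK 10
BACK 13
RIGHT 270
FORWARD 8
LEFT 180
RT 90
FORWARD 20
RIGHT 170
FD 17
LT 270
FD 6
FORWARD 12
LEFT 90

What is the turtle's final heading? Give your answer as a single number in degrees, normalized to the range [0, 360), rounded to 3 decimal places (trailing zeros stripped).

Executing turtle program step by step:
Start: pos=(0,0), heading=0, pen down
FD 11: (0,0) -> (11,0) [heading=0, draw]
BK 10: (11,0) -> (1,0) [heading=0, draw]
BK 13: (1,0) -> (-12,0) [heading=0, draw]
RT 270: heading 0 -> 90
FD 8: (-12,0) -> (-12,8) [heading=90, draw]
LT 180: heading 90 -> 270
RT 90: heading 270 -> 180
FD 20: (-12,8) -> (-32,8) [heading=180, draw]
RT 170: heading 180 -> 10
FD 17: (-32,8) -> (-15.258,10.952) [heading=10, draw]
LT 270: heading 10 -> 280
FD 6: (-15.258,10.952) -> (-14.216,5.043) [heading=280, draw]
FD 12: (-14.216,5.043) -> (-12.133,-6.775) [heading=280, draw]
LT 90: heading 280 -> 10
Final: pos=(-12.133,-6.775), heading=10, 8 segment(s) drawn

Answer: 10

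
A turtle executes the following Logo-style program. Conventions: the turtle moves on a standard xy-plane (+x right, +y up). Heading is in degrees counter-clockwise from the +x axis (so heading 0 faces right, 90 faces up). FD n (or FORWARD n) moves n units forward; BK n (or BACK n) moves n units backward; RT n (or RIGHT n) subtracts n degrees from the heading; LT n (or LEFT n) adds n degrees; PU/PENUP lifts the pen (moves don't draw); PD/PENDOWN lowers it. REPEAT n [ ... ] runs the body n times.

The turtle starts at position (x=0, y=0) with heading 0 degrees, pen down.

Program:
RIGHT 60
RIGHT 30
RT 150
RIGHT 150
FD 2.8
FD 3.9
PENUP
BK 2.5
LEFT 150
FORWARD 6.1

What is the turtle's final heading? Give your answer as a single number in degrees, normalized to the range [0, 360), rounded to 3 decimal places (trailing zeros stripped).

Answer: 120

Derivation:
Executing turtle program step by step:
Start: pos=(0,0), heading=0, pen down
RT 60: heading 0 -> 300
RT 30: heading 300 -> 270
RT 150: heading 270 -> 120
RT 150: heading 120 -> 330
FD 2.8: (0,0) -> (2.425,-1.4) [heading=330, draw]
FD 3.9: (2.425,-1.4) -> (5.802,-3.35) [heading=330, draw]
PU: pen up
BK 2.5: (5.802,-3.35) -> (3.637,-2.1) [heading=330, move]
LT 150: heading 330 -> 120
FD 6.1: (3.637,-2.1) -> (0.587,3.183) [heading=120, move]
Final: pos=(0.587,3.183), heading=120, 2 segment(s) drawn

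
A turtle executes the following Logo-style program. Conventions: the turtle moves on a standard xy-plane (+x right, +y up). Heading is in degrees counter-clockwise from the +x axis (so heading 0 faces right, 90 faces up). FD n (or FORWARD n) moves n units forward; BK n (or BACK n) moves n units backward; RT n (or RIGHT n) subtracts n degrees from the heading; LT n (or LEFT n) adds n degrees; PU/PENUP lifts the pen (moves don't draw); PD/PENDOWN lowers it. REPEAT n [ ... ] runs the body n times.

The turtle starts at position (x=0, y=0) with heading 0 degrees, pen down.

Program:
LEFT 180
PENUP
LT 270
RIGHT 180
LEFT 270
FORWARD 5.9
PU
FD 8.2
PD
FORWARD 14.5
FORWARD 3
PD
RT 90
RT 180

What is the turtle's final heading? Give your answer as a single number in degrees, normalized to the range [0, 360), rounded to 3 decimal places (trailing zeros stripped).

Executing turtle program step by step:
Start: pos=(0,0), heading=0, pen down
LT 180: heading 0 -> 180
PU: pen up
LT 270: heading 180 -> 90
RT 180: heading 90 -> 270
LT 270: heading 270 -> 180
FD 5.9: (0,0) -> (-5.9,0) [heading=180, move]
PU: pen up
FD 8.2: (-5.9,0) -> (-14.1,0) [heading=180, move]
PD: pen down
FD 14.5: (-14.1,0) -> (-28.6,0) [heading=180, draw]
FD 3: (-28.6,0) -> (-31.6,0) [heading=180, draw]
PD: pen down
RT 90: heading 180 -> 90
RT 180: heading 90 -> 270
Final: pos=(-31.6,0), heading=270, 2 segment(s) drawn

Answer: 270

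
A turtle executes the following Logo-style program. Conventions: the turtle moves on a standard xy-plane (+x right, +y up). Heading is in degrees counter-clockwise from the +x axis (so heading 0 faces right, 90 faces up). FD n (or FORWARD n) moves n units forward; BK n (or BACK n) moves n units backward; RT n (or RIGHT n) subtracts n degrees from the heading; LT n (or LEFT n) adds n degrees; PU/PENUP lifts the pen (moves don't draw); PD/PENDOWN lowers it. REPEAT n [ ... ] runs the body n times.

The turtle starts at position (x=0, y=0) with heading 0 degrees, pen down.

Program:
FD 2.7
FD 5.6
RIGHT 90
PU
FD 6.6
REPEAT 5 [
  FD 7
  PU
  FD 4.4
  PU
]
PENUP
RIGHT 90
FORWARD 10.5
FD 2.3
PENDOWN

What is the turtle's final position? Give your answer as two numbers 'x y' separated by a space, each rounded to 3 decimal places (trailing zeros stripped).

Executing turtle program step by step:
Start: pos=(0,0), heading=0, pen down
FD 2.7: (0,0) -> (2.7,0) [heading=0, draw]
FD 5.6: (2.7,0) -> (8.3,0) [heading=0, draw]
RT 90: heading 0 -> 270
PU: pen up
FD 6.6: (8.3,0) -> (8.3,-6.6) [heading=270, move]
REPEAT 5 [
  -- iteration 1/5 --
  FD 7: (8.3,-6.6) -> (8.3,-13.6) [heading=270, move]
  PU: pen up
  FD 4.4: (8.3,-13.6) -> (8.3,-18) [heading=270, move]
  PU: pen up
  -- iteration 2/5 --
  FD 7: (8.3,-18) -> (8.3,-25) [heading=270, move]
  PU: pen up
  FD 4.4: (8.3,-25) -> (8.3,-29.4) [heading=270, move]
  PU: pen up
  -- iteration 3/5 --
  FD 7: (8.3,-29.4) -> (8.3,-36.4) [heading=270, move]
  PU: pen up
  FD 4.4: (8.3,-36.4) -> (8.3,-40.8) [heading=270, move]
  PU: pen up
  -- iteration 4/5 --
  FD 7: (8.3,-40.8) -> (8.3,-47.8) [heading=270, move]
  PU: pen up
  FD 4.4: (8.3,-47.8) -> (8.3,-52.2) [heading=270, move]
  PU: pen up
  -- iteration 5/5 --
  FD 7: (8.3,-52.2) -> (8.3,-59.2) [heading=270, move]
  PU: pen up
  FD 4.4: (8.3,-59.2) -> (8.3,-63.6) [heading=270, move]
  PU: pen up
]
PU: pen up
RT 90: heading 270 -> 180
FD 10.5: (8.3,-63.6) -> (-2.2,-63.6) [heading=180, move]
FD 2.3: (-2.2,-63.6) -> (-4.5,-63.6) [heading=180, move]
PD: pen down
Final: pos=(-4.5,-63.6), heading=180, 2 segment(s) drawn

Answer: -4.5 -63.6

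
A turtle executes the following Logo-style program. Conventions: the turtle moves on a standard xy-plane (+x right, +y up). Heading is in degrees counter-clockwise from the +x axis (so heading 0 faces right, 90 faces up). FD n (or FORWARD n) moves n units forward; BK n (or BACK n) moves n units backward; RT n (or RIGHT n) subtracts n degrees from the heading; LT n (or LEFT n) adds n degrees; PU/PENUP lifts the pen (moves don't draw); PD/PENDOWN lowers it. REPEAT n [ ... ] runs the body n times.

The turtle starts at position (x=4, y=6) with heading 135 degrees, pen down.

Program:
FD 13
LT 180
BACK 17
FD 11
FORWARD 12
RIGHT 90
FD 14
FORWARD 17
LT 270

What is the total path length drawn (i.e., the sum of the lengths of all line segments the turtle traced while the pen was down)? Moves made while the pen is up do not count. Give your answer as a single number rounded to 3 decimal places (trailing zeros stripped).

Executing turtle program step by step:
Start: pos=(4,6), heading=135, pen down
FD 13: (4,6) -> (-5.192,15.192) [heading=135, draw]
LT 180: heading 135 -> 315
BK 17: (-5.192,15.192) -> (-17.213,27.213) [heading=315, draw]
FD 11: (-17.213,27.213) -> (-9.435,19.435) [heading=315, draw]
FD 12: (-9.435,19.435) -> (-0.95,10.95) [heading=315, draw]
RT 90: heading 315 -> 225
FD 14: (-0.95,10.95) -> (-10.849,1.05) [heading=225, draw]
FD 17: (-10.849,1.05) -> (-22.87,-10.971) [heading=225, draw]
LT 270: heading 225 -> 135
Final: pos=(-22.87,-10.971), heading=135, 6 segment(s) drawn

Segment lengths:
  seg 1: (4,6) -> (-5.192,15.192), length = 13
  seg 2: (-5.192,15.192) -> (-17.213,27.213), length = 17
  seg 3: (-17.213,27.213) -> (-9.435,19.435), length = 11
  seg 4: (-9.435,19.435) -> (-0.95,10.95), length = 12
  seg 5: (-0.95,10.95) -> (-10.849,1.05), length = 14
  seg 6: (-10.849,1.05) -> (-22.87,-10.971), length = 17
Total = 84

Answer: 84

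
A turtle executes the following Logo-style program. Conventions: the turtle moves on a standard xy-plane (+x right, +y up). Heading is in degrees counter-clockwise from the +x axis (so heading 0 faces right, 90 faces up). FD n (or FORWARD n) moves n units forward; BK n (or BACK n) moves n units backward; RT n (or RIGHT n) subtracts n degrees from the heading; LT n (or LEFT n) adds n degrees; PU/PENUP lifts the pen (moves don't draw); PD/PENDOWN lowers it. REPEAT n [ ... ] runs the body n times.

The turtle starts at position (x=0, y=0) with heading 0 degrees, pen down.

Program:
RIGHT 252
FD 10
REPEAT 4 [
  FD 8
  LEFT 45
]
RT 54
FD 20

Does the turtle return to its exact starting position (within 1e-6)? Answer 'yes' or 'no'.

Executing turtle program step by step:
Start: pos=(0,0), heading=0, pen down
RT 252: heading 0 -> 108
FD 10: (0,0) -> (-3.09,9.511) [heading=108, draw]
REPEAT 4 [
  -- iteration 1/4 --
  FD 8: (-3.09,9.511) -> (-5.562,17.119) [heading=108, draw]
  LT 45: heading 108 -> 153
  -- iteration 2/4 --
  FD 8: (-5.562,17.119) -> (-12.69,20.751) [heading=153, draw]
  LT 45: heading 153 -> 198
  -- iteration 3/4 --
  FD 8: (-12.69,20.751) -> (-20.299,18.279) [heading=198, draw]
  LT 45: heading 198 -> 243
  -- iteration 4/4 --
  FD 8: (-20.299,18.279) -> (-23.931,11.151) [heading=243, draw]
  LT 45: heading 243 -> 288
]
RT 54: heading 288 -> 234
FD 20: (-23.931,11.151) -> (-35.686,-5.03) [heading=234, draw]
Final: pos=(-35.686,-5.03), heading=234, 6 segment(s) drawn

Start position: (0, 0)
Final position: (-35.686, -5.03)
Distance = 36.039; >= 1e-6 -> NOT closed

Answer: no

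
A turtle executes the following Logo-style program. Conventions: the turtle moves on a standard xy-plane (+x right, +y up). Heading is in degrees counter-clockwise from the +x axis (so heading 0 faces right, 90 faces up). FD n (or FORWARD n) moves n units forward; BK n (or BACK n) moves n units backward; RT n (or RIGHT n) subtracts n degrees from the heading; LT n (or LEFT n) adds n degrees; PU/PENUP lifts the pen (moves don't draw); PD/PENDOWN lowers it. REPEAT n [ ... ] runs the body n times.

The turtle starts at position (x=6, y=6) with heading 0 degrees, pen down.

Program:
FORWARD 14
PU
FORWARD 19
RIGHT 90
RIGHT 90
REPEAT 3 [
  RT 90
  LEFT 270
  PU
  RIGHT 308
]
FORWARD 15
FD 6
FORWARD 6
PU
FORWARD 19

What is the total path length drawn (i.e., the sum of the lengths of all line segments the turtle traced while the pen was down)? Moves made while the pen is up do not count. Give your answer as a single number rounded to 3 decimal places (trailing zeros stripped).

Answer: 14

Derivation:
Executing turtle program step by step:
Start: pos=(6,6), heading=0, pen down
FD 14: (6,6) -> (20,6) [heading=0, draw]
PU: pen up
FD 19: (20,6) -> (39,6) [heading=0, move]
RT 90: heading 0 -> 270
RT 90: heading 270 -> 180
REPEAT 3 [
  -- iteration 1/3 --
  RT 90: heading 180 -> 90
  LT 270: heading 90 -> 0
  PU: pen up
  RT 308: heading 0 -> 52
  -- iteration 2/3 --
  RT 90: heading 52 -> 322
  LT 270: heading 322 -> 232
  PU: pen up
  RT 308: heading 232 -> 284
  -- iteration 3/3 --
  RT 90: heading 284 -> 194
  LT 270: heading 194 -> 104
  PU: pen up
  RT 308: heading 104 -> 156
]
FD 15: (39,6) -> (25.297,12.101) [heading=156, move]
FD 6: (25.297,12.101) -> (19.816,14.541) [heading=156, move]
FD 6: (19.816,14.541) -> (14.334,16.982) [heading=156, move]
PU: pen up
FD 19: (14.334,16.982) -> (-3.023,24.71) [heading=156, move]
Final: pos=(-3.023,24.71), heading=156, 1 segment(s) drawn

Segment lengths:
  seg 1: (6,6) -> (20,6), length = 14
Total = 14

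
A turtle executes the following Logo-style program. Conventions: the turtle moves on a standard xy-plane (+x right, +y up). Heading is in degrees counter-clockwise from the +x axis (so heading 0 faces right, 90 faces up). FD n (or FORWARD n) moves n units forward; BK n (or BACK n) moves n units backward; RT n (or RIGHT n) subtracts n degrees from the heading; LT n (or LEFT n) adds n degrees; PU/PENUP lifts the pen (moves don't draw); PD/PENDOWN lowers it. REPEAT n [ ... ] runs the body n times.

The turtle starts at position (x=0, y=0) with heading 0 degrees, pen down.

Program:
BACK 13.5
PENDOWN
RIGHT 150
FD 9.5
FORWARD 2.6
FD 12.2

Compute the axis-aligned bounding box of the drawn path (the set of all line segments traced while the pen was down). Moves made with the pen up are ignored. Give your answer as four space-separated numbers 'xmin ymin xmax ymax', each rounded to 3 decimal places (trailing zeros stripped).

Answer: -34.544 -12.15 0 0

Derivation:
Executing turtle program step by step:
Start: pos=(0,0), heading=0, pen down
BK 13.5: (0,0) -> (-13.5,0) [heading=0, draw]
PD: pen down
RT 150: heading 0 -> 210
FD 9.5: (-13.5,0) -> (-21.727,-4.75) [heading=210, draw]
FD 2.6: (-21.727,-4.75) -> (-23.979,-6.05) [heading=210, draw]
FD 12.2: (-23.979,-6.05) -> (-34.544,-12.15) [heading=210, draw]
Final: pos=(-34.544,-12.15), heading=210, 4 segment(s) drawn

Segment endpoints: x in {-34.544, -23.979, -21.727, -13.5, 0}, y in {-12.15, -6.05, -4.75, 0}
xmin=-34.544, ymin=-12.15, xmax=0, ymax=0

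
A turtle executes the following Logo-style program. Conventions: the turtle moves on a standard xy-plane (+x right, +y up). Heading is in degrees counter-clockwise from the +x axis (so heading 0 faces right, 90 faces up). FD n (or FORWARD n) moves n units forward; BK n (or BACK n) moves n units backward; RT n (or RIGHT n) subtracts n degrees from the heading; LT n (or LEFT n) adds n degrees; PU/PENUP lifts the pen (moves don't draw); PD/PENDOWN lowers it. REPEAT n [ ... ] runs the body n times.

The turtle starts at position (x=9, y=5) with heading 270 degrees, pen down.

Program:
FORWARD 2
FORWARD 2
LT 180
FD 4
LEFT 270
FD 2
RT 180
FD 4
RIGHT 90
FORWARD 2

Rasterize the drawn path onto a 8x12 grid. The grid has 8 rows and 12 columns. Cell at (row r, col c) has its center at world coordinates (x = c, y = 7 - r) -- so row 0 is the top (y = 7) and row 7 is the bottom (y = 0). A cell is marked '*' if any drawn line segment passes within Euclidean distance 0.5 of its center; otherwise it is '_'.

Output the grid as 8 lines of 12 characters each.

Answer: _______*____
_______*____
_______*****
_________*__
_________*__
_________*__
_________*__
____________

Derivation:
Segment 0: (9,5) -> (9,3)
Segment 1: (9,3) -> (9,1)
Segment 2: (9,1) -> (9,5)
Segment 3: (9,5) -> (11,5)
Segment 4: (11,5) -> (7,5)
Segment 5: (7,5) -> (7,7)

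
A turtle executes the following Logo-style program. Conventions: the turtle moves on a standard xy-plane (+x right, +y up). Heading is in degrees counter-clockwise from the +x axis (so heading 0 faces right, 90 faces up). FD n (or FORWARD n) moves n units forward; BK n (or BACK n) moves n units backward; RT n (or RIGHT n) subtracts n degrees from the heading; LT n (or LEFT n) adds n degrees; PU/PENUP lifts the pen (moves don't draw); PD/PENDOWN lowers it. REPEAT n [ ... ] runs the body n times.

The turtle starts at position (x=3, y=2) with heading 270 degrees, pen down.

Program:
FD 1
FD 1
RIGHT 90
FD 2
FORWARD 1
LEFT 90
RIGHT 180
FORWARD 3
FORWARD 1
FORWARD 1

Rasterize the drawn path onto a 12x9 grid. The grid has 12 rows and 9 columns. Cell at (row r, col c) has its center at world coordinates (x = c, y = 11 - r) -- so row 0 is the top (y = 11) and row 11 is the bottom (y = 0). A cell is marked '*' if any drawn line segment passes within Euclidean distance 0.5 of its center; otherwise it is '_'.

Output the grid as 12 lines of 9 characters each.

Answer: _________
_________
_________
_________
_________
_________
*________
*________
*________
*__*_____
*__*_____
****_____

Derivation:
Segment 0: (3,2) -> (3,1)
Segment 1: (3,1) -> (3,0)
Segment 2: (3,0) -> (1,0)
Segment 3: (1,0) -> (0,0)
Segment 4: (0,0) -> (0,3)
Segment 5: (0,3) -> (0,4)
Segment 6: (0,4) -> (0,5)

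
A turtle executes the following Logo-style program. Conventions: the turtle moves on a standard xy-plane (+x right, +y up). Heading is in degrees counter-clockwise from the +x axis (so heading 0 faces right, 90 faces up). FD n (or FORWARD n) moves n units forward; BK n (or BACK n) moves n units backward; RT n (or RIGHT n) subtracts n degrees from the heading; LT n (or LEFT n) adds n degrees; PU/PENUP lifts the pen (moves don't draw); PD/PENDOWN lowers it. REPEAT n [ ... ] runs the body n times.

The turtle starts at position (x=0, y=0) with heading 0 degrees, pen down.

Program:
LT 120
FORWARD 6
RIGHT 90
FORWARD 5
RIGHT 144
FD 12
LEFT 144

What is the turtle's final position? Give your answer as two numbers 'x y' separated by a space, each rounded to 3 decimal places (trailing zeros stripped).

Answer: -3.551 -3.266

Derivation:
Executing turtle program step by step:
Start: pos=(0,0), heading=0, pen down
LT 120: heading 0 -> 120
FD 6: (0,0) -> (-3,5.196) [heading=120, draw]
RT 90: heading 120 -> 30
FD 5: (-3,5.196) -> (1.33,7.696) [heading=30, draw]
RT 144: heading 30 -> 246
FD 12: (1.33,7.696) -> (-3.551,-3.266) [heading=246, draw]
LT 144: heading 246 -> 30
Final: pos=(-3.551,-3.266), heading=30, 3 segment(s) drawn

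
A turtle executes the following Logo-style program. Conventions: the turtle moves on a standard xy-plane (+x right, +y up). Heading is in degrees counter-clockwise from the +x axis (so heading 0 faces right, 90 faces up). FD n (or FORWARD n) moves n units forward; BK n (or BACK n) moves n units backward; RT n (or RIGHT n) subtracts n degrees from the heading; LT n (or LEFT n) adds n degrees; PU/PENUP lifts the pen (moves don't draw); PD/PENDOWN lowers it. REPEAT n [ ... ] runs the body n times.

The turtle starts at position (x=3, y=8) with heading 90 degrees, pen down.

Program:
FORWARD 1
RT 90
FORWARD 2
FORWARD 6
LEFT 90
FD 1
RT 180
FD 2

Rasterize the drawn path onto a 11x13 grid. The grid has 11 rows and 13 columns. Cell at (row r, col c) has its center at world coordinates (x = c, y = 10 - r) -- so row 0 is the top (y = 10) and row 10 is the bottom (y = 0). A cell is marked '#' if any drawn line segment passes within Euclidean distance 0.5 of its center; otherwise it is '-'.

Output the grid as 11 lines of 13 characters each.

Segment 0: (3,8) -> (3,9)
Segment 1: (3,9) -> (5,9)
Segment 2: (5,9) -> (11,9)
Segment 3: (11,9) -> (11,10)
Segment 4: (11,10) -> (11,8)

Answer: -----------#-
---#########-
---#-------#-
-------------
-------------
-------------
-------------
-------------
-------------
-------------
-------------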